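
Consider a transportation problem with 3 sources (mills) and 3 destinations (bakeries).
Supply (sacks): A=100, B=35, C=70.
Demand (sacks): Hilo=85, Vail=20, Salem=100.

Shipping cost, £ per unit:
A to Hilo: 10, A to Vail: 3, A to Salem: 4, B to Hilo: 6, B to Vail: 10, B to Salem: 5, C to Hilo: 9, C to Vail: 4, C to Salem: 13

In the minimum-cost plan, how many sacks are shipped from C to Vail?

20

Optimal shipments:
  A–Salem: 100 sacks
  B–Hilo: 35 sacks
  C–Hilo: 50 sacks
  C–Vail: 20 sacks
Total cost = £1140.
So C→Vail carries 20 sacks.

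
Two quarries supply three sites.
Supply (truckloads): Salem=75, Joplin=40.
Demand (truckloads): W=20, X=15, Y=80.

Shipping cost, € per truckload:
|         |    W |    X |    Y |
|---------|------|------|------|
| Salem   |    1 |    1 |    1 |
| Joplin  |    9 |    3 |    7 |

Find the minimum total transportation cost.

295

A cheapest plan:
  Salem->W: 20 × €1 = €20
  Salem->Y: 55 × €1 = €55
  Joplin->X: 15 × €3 = €45
  Joplin->Y: 25 × €7 = €175
Total = 20 + 55 + 45 + 175 = €295.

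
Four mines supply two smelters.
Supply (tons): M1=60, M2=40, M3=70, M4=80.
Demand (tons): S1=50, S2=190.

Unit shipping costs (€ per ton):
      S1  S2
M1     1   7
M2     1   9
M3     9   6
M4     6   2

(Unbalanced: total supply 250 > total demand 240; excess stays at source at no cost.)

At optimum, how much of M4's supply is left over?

An optimal plan:
  M1 to S1: 10 × €1 = €10
  M1 to S2: 40 × €7 = €280
  M2 to S1: 40 × €1 = €40
  M3 to S2: 70 × €6 = €420
  M4 to S2: 80 × €2 = €160
Total cost = €910.
M4 ships 80 of its 80, leaving 0.

0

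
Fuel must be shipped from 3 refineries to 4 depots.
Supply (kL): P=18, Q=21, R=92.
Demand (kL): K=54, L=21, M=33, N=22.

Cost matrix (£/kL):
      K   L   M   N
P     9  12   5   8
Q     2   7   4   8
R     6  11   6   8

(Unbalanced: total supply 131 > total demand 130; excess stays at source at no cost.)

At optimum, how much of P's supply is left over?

0

An optimal plan:
  P->M: 18 × £5 = £90
  Q->L: 21 × £7 = £147
  R->K: 54 × £6 = £324
  R->M: 15 × £6 = £90
  R->N: 22 × £8 = £176
Total cost = £827.
P ships 18 of its 18, leaving 0.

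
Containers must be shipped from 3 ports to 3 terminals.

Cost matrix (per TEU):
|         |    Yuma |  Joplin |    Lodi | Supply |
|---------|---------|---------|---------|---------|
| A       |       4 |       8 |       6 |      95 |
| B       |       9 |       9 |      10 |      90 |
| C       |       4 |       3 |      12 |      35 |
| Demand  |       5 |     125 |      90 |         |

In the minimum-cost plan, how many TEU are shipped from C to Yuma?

0

The minimum-cost plan:
  A to Yuma: 5 × 4 = 20
  A to Lodi: 90 × 6 = 540
  B to Joplin: 90 × 9 = 810
  C to Joplin: 35 × 3 = 105
Total cost = 1475.
The route C→Yuma is not used.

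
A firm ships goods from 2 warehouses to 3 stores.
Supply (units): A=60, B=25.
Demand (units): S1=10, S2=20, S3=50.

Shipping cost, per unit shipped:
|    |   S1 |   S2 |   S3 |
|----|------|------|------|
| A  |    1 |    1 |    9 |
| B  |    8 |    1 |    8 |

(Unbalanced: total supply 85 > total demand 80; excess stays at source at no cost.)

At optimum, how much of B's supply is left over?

An optimal plan:
  A to S1: 10 × 1 = 10
  A to S2: 20 × 1 = 20
  A to S3: 25 × 9 = 225
  B to S3: 25 × 8 = 200
Total cost = 455.
B ships 25 of its 25, leaving 0.

0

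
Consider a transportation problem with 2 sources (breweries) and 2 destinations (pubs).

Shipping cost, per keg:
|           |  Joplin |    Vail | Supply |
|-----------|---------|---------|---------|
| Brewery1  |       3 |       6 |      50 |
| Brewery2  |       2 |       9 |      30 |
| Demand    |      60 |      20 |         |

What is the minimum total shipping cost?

Optimal allocation:
  Brewery1 to Joplin: 30 × 3 = 90
  Brewery1 to Vail: 20 × 6 = 120
  Brewery2 to Joplin: 30 × 2 = 60
Total = 90 + 120 + 60 = 270.
(Supply check: Brewery1 ships 50; Brewery2 ships 30.)

270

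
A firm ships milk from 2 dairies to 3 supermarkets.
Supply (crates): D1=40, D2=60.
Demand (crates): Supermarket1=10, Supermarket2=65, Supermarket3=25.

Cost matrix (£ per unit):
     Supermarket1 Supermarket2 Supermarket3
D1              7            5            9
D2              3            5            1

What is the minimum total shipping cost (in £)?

A cheapest plan:
  D1->Supermarket2: 40 × £5 = £200
  D2->Supermarket1: 10 × £3 = £30
  D2->Supermarket2: 25 × £5 = £125
  D2->Supermarket3: 25 × £1 = £25
Total = 200 + 30 + 125 + 25 = £380.

380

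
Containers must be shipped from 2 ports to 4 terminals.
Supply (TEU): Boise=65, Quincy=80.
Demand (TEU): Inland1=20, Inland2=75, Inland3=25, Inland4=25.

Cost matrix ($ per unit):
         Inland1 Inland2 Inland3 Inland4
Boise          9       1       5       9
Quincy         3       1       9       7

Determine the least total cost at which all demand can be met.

One minimum-cost allocation:
  Boise to Inland2: 40 × $1 = $40
  Boise to Inland3: 25 × $5 = $125
  Quincy to Inland1: 20 × $3 = $60
  Quincy to Inland2: 35 × $1 = $35
  Quincy to Inland4: 25 × $7 = $175
Total = 40 + 125 + 60 + 35 + 175 = $435.

435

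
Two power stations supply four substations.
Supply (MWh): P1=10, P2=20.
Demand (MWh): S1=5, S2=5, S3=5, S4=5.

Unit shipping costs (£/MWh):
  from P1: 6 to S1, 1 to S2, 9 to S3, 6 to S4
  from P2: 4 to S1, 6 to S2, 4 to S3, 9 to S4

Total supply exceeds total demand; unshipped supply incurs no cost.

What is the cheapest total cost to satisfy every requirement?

75

One minimum-cost allocation:
  P1->S2: 5 × £1 = £5
  P1->S4: 5 × £6 = £30
  P2->S1: 5 × £4 = £20
  P2->S3: 5 × £4 = £20
Total = 5 + 30 + 20 + 20 = £75.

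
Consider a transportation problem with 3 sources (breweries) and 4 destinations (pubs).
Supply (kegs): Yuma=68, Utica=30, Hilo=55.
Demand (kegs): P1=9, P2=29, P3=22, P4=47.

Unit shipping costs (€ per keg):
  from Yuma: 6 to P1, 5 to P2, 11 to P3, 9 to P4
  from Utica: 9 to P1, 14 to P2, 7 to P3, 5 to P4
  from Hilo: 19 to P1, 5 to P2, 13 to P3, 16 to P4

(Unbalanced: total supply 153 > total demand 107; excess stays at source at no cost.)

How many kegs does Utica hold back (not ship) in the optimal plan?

0

Minimum-cost shipments:
  Yuma->P1: 9 kegs
  Yuma->P2: 20 kegs
  Yuma->P3: 22 kegs
  Yuma->P4: 17 kegs
  Utica->P4: 30 kegs
  Hilo->P2: 9 kegs
Total cost = €744.
Utica ships 30 of its 30, leaving 0.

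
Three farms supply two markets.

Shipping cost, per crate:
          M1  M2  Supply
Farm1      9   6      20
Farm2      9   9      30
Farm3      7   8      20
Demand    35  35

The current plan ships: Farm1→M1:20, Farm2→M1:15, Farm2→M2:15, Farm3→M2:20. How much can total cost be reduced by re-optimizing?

80

Current plan cost = 20·9 + 15·9 + 15·9 + 20·8 = 610.
Optimal plan:
  Farm1–M2: 20 crates
  Farm2–M1: 15 crates
  Farm2–M2: 15 crates
  Farm3–M1: 20 crates
Optimal cost = 530.
Saving = 610 − 530 = 80.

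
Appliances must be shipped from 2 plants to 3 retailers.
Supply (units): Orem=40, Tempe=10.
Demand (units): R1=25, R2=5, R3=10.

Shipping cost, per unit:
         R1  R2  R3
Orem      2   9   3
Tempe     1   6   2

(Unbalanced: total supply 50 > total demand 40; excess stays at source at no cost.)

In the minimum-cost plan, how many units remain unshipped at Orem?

Minimum-cost shipments:
  Orem->R1: 20 units
  Orem->R3: 10 units
  Tempe->R1: 5 units
  Tempe->R2: 5 units
Total cost = 105.
Orem ships 30 of its 40, leaving 10.

10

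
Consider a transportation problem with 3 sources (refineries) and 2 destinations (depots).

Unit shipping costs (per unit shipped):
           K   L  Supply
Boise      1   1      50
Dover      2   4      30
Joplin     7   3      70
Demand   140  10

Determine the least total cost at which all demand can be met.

Optimal allocation:
  Boise->K: 50 kL
  Dover->K: 30 kL
  Joplin->K: 60 kL
  Joplin->L: 10 kL
Total cost = 560.

560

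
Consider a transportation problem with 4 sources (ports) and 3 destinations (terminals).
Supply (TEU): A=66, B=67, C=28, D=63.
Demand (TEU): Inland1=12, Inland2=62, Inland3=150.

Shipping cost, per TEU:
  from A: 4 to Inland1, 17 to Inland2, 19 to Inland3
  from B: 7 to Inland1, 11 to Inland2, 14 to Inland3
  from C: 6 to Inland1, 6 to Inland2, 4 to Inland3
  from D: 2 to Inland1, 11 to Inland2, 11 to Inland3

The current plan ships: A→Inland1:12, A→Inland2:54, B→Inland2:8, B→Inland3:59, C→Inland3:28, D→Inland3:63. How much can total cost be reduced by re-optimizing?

Current plan cost = 12·4 + 54·17 + 8·11 + 59·14 + 28·4 + 63·11 = 2685.
Optimal plan:
  A to Inland1: 12 × 4 = 48
  A to Inland3: 54 × 19 = 1026
  B to Inland2: 62 × 11 = 682
  B to Inland3: 5 × 14 = 70
  C to Inland3: 28 × 4 = 112
  D to Inland3: 63 × 11 = 693
Optimal cost = 2631.
Saving = 2685 − 2631 = 54.

54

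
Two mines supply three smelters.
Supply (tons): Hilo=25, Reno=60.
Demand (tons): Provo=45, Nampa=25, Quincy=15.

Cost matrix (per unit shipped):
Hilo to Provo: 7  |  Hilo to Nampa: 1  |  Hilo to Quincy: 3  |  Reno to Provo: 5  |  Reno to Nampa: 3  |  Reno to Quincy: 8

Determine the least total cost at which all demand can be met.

325

A cheapest plan:
  Hilo–Nampa: 10 × 1 = 10
  Hilo–Quincy: 15 × 3 = 45
  Reno–Provo: 45 × 5 = 225
  Reno–Nampa: 15 × 3 = 45
Total = 10 + 45 + 225 + 45 = 325.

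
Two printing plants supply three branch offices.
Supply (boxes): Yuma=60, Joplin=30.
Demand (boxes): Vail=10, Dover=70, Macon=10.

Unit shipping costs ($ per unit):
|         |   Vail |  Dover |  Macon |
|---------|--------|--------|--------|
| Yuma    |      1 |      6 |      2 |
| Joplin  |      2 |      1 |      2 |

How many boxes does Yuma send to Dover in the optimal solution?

The minimum-cost plan:
  Yuma->Vail: 10 boxes
  Yuma->Dover: 40 boxes
  Yuma->Macon: 10 boxes
  Joplin->Dover: 30 boxes
Total cost = $300.
So Yuma→Dover carries 40 boxes.

40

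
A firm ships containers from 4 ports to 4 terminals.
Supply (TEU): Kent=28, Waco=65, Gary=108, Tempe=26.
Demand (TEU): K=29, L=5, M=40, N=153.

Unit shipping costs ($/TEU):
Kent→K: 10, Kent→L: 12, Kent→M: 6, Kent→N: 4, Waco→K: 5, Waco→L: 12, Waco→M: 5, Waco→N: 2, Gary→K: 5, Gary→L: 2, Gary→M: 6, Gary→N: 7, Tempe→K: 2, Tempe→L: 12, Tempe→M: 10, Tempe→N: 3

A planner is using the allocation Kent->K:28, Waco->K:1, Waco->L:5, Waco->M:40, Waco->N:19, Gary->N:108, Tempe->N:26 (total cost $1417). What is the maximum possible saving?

464

Current plan cost = 28·10 + 1·5 + 5·12 + 40·5 + 19·2 + 108·7 + 26·3 = $1417.
Optimal plan:
  Kent->N: 28 × $4 = $112
  Waco->N: 65 × $2 = $130
  Gary->K: 29 × $5 = $145
  Gary->L: 5 × $2 = $10
  Gary->M: 40 × $6 = $240
  Gary->N: 34 × $7 = $238
  Tempe->N: 26 × $3 = $78
Optimal cost = $953.
Saving = 1417 − 953 = $464.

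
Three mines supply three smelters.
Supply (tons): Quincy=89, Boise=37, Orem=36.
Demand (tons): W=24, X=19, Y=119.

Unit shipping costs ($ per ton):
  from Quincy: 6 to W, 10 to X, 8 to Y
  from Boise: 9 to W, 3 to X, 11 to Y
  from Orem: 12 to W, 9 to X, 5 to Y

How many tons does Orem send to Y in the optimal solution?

36

Optimal shipments:
  Quincy to W: 6 × $6 = $36
  Quincy to Y: 83 × $8 = $664
  Boise to W: 18 × $9 = $162
  Boise to X: 19 × $3 = $57
  Orem to Y: 36 × $5 = $180
Total cost = $1099.
So Orem→Y carries 36 tons.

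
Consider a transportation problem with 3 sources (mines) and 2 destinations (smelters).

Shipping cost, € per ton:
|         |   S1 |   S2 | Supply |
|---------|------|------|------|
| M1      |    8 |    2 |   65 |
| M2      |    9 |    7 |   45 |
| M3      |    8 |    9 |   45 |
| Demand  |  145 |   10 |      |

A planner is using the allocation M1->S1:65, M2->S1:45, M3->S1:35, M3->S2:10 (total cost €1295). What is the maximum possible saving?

70

Current plan cost = 65·8 + 45·9 + 35·8 + 10·9 = €1295.
Optimal plan:
  M1 to S1: 55 × €8 = €440
  M1 to S2: 10 × €2 = €20
  M2 to S1: 45 × €9 = €405
  M3 to S1: 45 × €8 = €360
Optimal cost = €1225.
Saving = 1295 − 1225 = €70.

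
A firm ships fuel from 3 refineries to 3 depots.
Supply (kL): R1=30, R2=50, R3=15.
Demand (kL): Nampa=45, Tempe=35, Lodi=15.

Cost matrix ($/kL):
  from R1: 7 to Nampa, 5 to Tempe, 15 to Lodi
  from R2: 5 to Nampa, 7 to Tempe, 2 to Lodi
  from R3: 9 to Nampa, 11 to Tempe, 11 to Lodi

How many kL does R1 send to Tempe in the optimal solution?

Optimal shipments:
  R1->Tempe: 30 × $5 = $150
  R2->Nampa: 30 × $5 = $150
  R2->Tempe: 5 × $7 = $35
  R2->Lodi: 15 × $2 = $30
  R3->Nampa: 15 × $9 = $135
Total cost = $500.
So R1→Tempe carries 30 kL.

30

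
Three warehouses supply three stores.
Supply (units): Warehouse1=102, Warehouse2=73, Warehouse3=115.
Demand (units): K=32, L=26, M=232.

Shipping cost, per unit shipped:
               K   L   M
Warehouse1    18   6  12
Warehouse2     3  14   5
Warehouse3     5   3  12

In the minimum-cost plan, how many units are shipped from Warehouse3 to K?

32

Solving gives:
  Warehouse1 to M: 102 × 12 = 1224
  Warehouse2 to M: 73 × 5 = 365
  Warehouse3 to K: 32 × 5 = 160
  Warehouse3 to L: 26 × 3 = 78
  Warehouse3 to M: 57 × 12 = 684
Total cost = 2511.
So Warehouse3→K carries 32 units.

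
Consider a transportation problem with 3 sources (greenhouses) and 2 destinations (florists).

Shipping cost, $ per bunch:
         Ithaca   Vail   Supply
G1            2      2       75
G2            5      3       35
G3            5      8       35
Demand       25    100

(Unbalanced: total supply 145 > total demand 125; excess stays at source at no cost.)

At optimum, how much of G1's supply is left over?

An optimal plan:
  G1–Ithaca: 10 × $2 = $20
  G1–Vail: 65 × $2 = $130
  G2–Vail: 35 × $3 = $105
  G3–Ithaca: 15 × $5 = $75
Total cost = $330.
G1 ships 75 of its 75, leaving 0.

0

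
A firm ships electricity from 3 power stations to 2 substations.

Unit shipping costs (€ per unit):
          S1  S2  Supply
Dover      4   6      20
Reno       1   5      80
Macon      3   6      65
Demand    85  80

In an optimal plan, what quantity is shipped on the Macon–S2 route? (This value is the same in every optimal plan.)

The minimum-cost plan:
  Dover->S2: 20 MWh
  Reno->S1: 80 MWh
  Macon->S1: 5 MWh
  Macon->S2: 60 MWh
Total cost = €575.
So Macon→S2 carries 60 MWh.

60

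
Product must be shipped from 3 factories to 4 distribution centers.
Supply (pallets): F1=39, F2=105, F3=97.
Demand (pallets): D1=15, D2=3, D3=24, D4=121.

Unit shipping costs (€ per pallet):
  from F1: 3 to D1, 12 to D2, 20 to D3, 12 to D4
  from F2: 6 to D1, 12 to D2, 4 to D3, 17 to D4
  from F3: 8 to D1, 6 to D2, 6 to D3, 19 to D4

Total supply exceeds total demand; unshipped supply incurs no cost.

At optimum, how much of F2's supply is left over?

Minimum-cost shipments:
  F1->D4: 39 × €12 = €468
  F2->D1: 15 × €6 = €90
  F2->D3: 24 × €4 = €96
  F2->D4: 66 × €17 = €1122
  F3->D2: 3 × €6 = €18
  F3->D4: 16 × €19 = €304
Total cost = €2098.
F2 ships 105 of its 105, leaving 0.

0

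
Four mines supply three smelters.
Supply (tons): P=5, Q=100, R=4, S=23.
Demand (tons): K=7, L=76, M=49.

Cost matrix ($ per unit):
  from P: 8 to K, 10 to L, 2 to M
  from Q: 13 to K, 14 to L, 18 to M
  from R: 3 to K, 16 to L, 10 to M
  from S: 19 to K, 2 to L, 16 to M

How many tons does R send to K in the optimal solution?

4

Optimal shipments:
  P to M: 5 tons
  Q to K: 3 tons
  Q to L: 53 tons
  Q to M: 44 tons
  R to K: 4 tons
  S to L: 23 tons
Total cost = $1641.
So R→K carries 4 tons.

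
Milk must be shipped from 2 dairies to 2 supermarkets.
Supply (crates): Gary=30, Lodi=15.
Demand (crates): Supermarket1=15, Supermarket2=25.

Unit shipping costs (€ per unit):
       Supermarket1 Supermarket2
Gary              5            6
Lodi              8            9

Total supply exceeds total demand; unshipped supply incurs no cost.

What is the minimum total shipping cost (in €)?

255

An optimal shipping plan:
  Gary→Supermarket1: 15 × €5 = €75
  Gary→Supermarket2: 15 × €6 = €90
  Lodi→Supermarket2: 10 × €9 = €90
Total = 75 + 90 + 90 = €255.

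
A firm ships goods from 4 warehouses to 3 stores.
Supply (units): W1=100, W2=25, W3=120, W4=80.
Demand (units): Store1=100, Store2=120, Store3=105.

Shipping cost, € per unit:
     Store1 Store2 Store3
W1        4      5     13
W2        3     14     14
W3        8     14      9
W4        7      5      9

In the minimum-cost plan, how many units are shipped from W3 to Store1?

The minimum-cost plan:
  W1 to Store1: 60 × €4 = €240
  W1 to Store2: 40 × €5 = €200
  W2 to Store1: 25 × €3 = €75
  W3 to Store1: 15 × €8 = €120
  W3 to Store3: 105 × €9 = €945
  W4 to Store2: 80 × €5 = €400
Total cost = €1980.
So W3→Store1 carries 15 units.

15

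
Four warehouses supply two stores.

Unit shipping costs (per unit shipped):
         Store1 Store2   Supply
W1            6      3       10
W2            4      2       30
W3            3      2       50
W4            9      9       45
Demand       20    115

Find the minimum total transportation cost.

595

An optimal shipping plan:
  W1->Store2: 10 × 3 = 30
  W2->Store2: 30 × 2 = 60
  W3->Store2: 50 × 2 = 100
  W4->Store1: 20 × 9 = 180
  W4->Store2: 25 × 9 = 225
Total = 30 + 60 + 100 + 180 + 225 = 595.
(Supply check: W1 ships 10; W2 ships 30; W3 ships 50; W4 ships 45.)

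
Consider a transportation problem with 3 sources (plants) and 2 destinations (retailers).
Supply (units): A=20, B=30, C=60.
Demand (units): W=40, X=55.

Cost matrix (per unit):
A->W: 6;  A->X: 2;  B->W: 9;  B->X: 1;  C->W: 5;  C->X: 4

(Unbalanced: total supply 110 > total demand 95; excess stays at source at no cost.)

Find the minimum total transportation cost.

290

Optimal allocation:
  A→X: 20 × 2 = 40
  B→X: 30 × 1 = 30
  C→W: 40 × 5 = 200
  C→X: 5 × 4 = 20
Total = 40 + 30 + 200 + 20 = 290.
(Supply check: A ships 20; B ships 30; C ships 45.)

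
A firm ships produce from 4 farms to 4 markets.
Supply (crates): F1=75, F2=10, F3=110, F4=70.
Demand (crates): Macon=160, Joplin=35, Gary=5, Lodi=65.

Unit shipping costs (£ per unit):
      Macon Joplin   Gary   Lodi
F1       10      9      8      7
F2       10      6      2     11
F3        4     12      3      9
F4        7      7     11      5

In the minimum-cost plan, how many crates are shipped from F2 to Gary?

Solving gives:
  F1 to Joplin: 30 × £9 = £270
  F1 to Lodi: 45 × £7 = £315
  F2 to Joplin: 5 × £6 = £30
  F2 to Gary: 5 × £2 = £10
  F3 to Macon: 110 × £4 = £440
  F4 to Macon: 50 × £7 = £350
  F4 to Lodi: 20 × £5 = £100
Total cost = £1515.
So F2→Gary carries 5 crates.

5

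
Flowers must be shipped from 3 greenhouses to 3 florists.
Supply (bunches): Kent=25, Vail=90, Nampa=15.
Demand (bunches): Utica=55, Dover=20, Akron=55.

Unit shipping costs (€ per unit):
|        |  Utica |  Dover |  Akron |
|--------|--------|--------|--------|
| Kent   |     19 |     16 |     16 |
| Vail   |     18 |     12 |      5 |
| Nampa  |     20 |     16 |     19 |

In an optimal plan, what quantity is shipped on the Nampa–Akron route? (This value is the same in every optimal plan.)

0

Optimal shipments:
  Kent to Utica: 25 × €19 = €475
  Vail to Utica: 15 × €18 = €270
  Vail to Dover: 20 × €12 = €240
  Vail to Akron: 55 × €5 = €275
  Nampa to Utica: 15 × €20 = €300
Total cost = €1560.
The route Nampa→Akron is not used.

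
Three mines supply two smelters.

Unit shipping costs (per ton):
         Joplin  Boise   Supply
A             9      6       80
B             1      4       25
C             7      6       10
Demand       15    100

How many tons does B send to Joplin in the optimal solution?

Solving gives:
  A–Boise: 80 × 6 = 480
  B–Joplin: 15 × 1 = 15
  B–Boise: 10 × 4 = 40
  C–Boise: 10 × 6 = 60
Total cost = 595.
So B→Joplin carries 15 tons.

15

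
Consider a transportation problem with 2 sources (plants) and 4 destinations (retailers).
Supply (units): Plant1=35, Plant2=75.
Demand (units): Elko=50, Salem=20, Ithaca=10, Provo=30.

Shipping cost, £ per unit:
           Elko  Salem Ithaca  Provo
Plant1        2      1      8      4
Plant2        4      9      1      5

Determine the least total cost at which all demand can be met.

350

An optimal shipping plan:
  Plant1–Elko: 15 × £2 = £30
  Plant1–Salem: 20 × £1 = £20
  Plant2–Elko: 35 × £4 = £140
  Plant2–Ithaca: 10 × £1 = £10
  Plant2–Provo: 30 × £5 = £150
Total = 30 + 20 + 140 + 10 + 150 = £350.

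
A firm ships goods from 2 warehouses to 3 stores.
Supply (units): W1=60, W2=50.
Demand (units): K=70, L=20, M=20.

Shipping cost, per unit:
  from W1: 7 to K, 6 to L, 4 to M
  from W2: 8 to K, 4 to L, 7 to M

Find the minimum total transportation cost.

680

Optimal allocation:
  W1–K: 40 × 7 = 280
  W1–M: 20 × 4 = 80
  W2–K: 30 × 8 = 240
  W2–L: 20 × 4 = 80
Total = 280 + 80 + 240 + 80 = 680.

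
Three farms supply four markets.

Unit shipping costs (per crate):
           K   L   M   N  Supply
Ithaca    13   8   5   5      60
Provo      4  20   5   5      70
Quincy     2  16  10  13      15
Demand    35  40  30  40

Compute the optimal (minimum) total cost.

Optimal allocation:
  Ithaca to L: 40 crates
  Ithaca to N: 20 crates
  Provo to K: 20 crates
  Provo to M: 30 crates
  Provo to N: 20 crates
  Quincy to K: 15 crates
Total cost = 780.

780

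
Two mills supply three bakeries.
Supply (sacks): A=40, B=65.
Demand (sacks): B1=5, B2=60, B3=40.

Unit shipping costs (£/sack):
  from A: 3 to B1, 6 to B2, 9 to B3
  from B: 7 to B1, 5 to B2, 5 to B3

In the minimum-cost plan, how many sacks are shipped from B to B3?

The minimum-cost plan:
  A to B1: 5 × £3 = £15
  A to B2: 35 × £6 = £210
  B to B2: 25 × £5 = £125
  B to B3: 40 × £5 = £200
Total cost = £550.
So B→B3 carries 40 sacks.

40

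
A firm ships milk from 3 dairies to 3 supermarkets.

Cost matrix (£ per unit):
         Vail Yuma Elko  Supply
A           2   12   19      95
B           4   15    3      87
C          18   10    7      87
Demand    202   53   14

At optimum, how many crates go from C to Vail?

20

Optimal shipments:
  A→Vail: 95 crates
  B→Vail: 87 crates
  C→Vail: 20 crates
  C→Yuma: 53 crates
  C→Elko: 14 crates
Total cost = £1526.
So C→Vail carries 20 crates.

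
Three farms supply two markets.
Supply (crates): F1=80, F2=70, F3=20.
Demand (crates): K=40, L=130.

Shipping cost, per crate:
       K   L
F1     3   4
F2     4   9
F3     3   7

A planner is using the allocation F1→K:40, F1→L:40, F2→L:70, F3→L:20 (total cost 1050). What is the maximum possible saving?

160

Current plan cost = 40·3 + 40·4 + 70·9 + 20·7 = 1050.
Optimal plan:
  F1->L: 80 × 4 = 320
  F2->K: 40 × 4 = 160
  F2->L: 30 × 9 = 270
  F3->L: 20 × 7 = 140
Optimal cost = 890.
Saving = 1050 − 890 = 160.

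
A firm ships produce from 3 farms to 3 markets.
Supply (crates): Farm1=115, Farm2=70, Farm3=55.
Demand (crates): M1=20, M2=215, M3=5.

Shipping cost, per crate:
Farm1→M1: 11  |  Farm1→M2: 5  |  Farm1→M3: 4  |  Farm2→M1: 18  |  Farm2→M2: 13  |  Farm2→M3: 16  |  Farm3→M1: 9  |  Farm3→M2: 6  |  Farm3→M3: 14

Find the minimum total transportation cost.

1870

A cheapest plan:
  Farm1 to M2: 110 × 5 = 550
  Farm1 to M3: 5 × 4 = 20
  Farm2 to M2: 70 × 13 = 910
  Farm3 to M1: 20 × 9 = 180
  Farm3 to M2: 35 × 6 = 210
Total = 550 + 20 + 910 + 180 + 210 = 1870.
(Supply check: Farm1 ships 115; Farm2 ships 70; Farm3 ships 55.)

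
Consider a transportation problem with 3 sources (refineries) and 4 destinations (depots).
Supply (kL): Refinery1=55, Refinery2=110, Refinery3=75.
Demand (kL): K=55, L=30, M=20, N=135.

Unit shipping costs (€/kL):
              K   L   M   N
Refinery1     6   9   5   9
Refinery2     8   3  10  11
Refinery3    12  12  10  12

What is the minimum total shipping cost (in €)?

A cheapest plan:
  Refinery1 to M: 20 kL
  Refinery1 to N: 35 kL
  Refinery2 to K: 55 kL
  Refinery2 to L: 30 kL
  Refinery2 to N: 25 kL
  Refinery3 to N: 75 kL
Total cost = €2120.
(Supply check: Refinery1 ships 55; Refinery2 ships 110; Refinery3 ships 75.)

2120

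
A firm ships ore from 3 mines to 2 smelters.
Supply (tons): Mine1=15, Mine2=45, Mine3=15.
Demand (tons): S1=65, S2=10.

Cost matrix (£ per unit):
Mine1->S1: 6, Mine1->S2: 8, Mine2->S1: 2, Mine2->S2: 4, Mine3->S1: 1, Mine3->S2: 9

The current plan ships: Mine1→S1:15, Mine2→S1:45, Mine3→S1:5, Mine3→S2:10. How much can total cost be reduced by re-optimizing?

60

Current plan cost = 15·6 + 45·2 + 5·1 + 10·9 = £275.
Optimal plan:
  Mine1->S1: 5 × £6 = £30
  Mine1->S2: 10 × £8 = £80
  Mine2->S1: 45 × £2 = £90
  Mine3->S1: 15 × £1 = £15
Optimal cost = £215.
Saving = 275 − 215 = £60.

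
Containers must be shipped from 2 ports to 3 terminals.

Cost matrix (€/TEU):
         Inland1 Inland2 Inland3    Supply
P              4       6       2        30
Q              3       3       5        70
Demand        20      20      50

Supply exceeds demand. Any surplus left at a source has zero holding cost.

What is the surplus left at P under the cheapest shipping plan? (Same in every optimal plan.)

0

An optimal plan:
  P–Inland3: 30 × €2 = €60
  Q–Inland1: 20 × €3 = €60
  Q–Inland2: 20 × €3 = €60
  Q–Inland3: 20 × €5 = €100
Total cost = €280.
P ships 30 of its 30, leaving 0.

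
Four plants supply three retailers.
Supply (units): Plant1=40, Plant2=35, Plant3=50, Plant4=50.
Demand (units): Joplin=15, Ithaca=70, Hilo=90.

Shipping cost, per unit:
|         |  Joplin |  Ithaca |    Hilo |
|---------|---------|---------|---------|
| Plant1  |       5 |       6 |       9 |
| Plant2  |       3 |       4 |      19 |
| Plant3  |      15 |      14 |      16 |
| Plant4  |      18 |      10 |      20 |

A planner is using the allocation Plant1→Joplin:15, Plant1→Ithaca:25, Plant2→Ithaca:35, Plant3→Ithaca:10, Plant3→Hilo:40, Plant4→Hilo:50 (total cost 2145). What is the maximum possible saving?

Current plan cost = 15·5 + 25·6 + 35·4 + 10·14 + 40·16 + 50·20 = 2145.
Optimal plan:
  Plant1–Hilo: 40 × 9 = 360
  Plant2–Joplin: 15 × 3 = 45
  Plant2–Ithaca: 20 × 4 = 80
  Plant3–Hilo: 50 × 16 = 800
  Plant4–Ithaca: 50 × 10 = 500
Optimal cost = 1785.
Saving = 2145 − 1785 = 360.

360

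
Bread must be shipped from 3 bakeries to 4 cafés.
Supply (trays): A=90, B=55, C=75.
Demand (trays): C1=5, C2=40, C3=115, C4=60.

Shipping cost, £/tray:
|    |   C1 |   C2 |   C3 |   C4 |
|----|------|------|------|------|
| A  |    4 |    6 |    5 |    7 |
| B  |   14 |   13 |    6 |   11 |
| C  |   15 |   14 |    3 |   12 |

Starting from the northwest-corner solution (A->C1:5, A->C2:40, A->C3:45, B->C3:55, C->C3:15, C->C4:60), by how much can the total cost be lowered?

Current plan cost = 5·4 + 40·6 + 45·5 + 55·6 + 15·3 + 60·12 = £1580.
Optimal plan:
  A–C1: 5 trays
  A–C2: 40 trays
  A–C4: 45 trays
  B–C3: 40 trays
  B–C4: 15 trays
  C–C3: 75 trays
Optimal cost = £1205.
Saving = 1580 − 1205 = £375.

375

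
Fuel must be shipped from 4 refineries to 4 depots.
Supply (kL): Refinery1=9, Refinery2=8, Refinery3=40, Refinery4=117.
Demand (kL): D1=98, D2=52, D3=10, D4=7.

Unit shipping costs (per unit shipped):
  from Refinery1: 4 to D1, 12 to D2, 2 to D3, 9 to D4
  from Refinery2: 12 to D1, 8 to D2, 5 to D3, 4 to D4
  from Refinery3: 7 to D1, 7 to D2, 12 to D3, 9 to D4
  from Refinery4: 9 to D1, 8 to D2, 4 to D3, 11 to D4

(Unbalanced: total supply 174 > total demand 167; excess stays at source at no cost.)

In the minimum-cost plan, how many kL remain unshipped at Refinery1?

0

Minimum-cost shipments:
  Refinery1–D1: 9 × 4 = 36
  Refinery2–D2: 1 × 8 = 8
  Refinery2–D4: 7 × 4 = 28
  Refinery3–D1: 40 × 7 = 280
  Refinery4–D1: 49 × 9 = 441
  Refinery4–D2: 51 × 8 = 408
  Refinery4–D3: 10 × 4 = 40
Total cost = 1241.
Refinery1 ships 9 of its 9, leaving 0.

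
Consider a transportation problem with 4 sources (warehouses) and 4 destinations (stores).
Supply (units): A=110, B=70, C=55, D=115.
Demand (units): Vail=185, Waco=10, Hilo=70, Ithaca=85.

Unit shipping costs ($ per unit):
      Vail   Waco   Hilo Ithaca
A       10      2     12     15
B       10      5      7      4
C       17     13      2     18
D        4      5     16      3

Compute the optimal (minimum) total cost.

1885

An optimal shipping plan:
  A–Vail: 100 units
  A–Waco: 10 units
  B–Hilo: 15 units
  B–Ithaca: 55 units
  C–Hilo: 55 units
  D–Vail: 85 units
  D–Ithaca: 30 units
Total cost = $1885.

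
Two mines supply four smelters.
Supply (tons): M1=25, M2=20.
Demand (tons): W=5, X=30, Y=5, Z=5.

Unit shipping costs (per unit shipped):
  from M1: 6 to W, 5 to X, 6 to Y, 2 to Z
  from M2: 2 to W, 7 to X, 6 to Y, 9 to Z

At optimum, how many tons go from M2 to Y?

The minimum-cost plan:
  M1→X: 20 × 5 = 100
  M1→Z: 5 × 2 = 10
  M2→W: 5 × 2 = 10
  M2→X: 10 × 7 = 70
  M2→Y: 5 × 6 = 30
Total cost = 220.
So M2→Y carries 5 tons.

5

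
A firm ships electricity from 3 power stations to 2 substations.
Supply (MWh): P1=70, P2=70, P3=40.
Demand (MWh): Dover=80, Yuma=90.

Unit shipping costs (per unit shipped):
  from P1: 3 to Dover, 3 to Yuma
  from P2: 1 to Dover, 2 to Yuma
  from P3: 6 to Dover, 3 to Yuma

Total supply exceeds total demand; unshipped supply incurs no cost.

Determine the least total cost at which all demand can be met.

370

A cheapest plan:
  P1–Dover: 10 × 3 = 30
  P1–Yuma: 60 × 3 = 180
  P2–Dover: 70 × 1 = 70
  P3–Yuma: 30 × 3 = 90
Total = 30 + 180 + 70 + 90 = 370.
(Supply check: P1 ships 70; P2 ships 70; P3 ships 30.)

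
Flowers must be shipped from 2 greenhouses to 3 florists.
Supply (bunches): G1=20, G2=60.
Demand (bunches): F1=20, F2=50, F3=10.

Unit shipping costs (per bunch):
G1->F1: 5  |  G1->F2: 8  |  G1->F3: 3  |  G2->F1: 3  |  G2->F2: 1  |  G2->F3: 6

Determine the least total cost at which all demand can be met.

160

A cheapest plan:
  G1->F1: 10 × 5 = 50
  G1->F3: 10 × 3 = 30
  G2->F1: 10 × 3 = 30
  G2->F2: 50 × 1 = 50
Total = 50 + 30 + 30 + 50 = 160.
(Supply check: G1 ships 20; G2 ships 60.)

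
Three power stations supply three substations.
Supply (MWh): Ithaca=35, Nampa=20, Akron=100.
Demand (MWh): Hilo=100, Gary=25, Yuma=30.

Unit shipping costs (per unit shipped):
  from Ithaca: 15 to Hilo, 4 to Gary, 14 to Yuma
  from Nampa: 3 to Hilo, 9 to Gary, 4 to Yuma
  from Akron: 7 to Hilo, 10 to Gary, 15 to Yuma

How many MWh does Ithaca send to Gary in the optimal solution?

Optimal shipments:
  Ithaca–Gary: 25 × 4 = 100
  Ithaca–Yuma: 10 × 14 = 140
  Nampa–Yuma: 20 × 4 = 80
  Akron–Hilo: 100 × 7 = 700
Total cost = 1020.
So Ithaca→Gary carries 25 MWh.

25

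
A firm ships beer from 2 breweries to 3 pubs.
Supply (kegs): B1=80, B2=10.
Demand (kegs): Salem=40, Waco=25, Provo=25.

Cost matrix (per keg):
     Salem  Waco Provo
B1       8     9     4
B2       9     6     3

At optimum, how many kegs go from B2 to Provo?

Solving gives:
  B1→Salem: 40 × 8 = 320
  B1→Waco: 15 × 9 = 135
  B1→Provo: 25 × 4 = 100
  B2→Waco: 10 × 6 = 60
Total cost = 615.
The route B2→Provo is not used.

0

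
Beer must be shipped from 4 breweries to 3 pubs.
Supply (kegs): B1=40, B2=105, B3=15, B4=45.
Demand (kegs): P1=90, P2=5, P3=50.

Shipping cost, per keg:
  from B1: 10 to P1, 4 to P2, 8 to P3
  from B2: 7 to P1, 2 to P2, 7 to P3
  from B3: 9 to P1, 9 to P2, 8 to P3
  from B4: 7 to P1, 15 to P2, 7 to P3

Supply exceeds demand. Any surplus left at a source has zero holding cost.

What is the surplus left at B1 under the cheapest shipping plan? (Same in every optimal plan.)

Minimum-cost shipments:
  B2→P1: 90 × 7 = 630
  B2→P2: 5 × 2 = 10
  B2→P3: 5 × 7 = 35
  B4→P3: 45 × 7 = 315
Total cost = 990.
B1 ships 0 of its 40, leaving 40.

40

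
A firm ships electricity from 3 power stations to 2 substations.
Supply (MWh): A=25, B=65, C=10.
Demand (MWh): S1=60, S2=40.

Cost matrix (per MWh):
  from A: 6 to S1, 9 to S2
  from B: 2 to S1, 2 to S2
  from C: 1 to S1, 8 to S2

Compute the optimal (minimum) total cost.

One minimum-cost allocation:
  A to S1: 25 × 6 = 150
  B to S1: 25 × 2 = 50
  B to S2: 40 × 2 = 80
  C to S1: 10 × 1 = 10
Total = 150 + 50 + 80 + 10 = 290.

290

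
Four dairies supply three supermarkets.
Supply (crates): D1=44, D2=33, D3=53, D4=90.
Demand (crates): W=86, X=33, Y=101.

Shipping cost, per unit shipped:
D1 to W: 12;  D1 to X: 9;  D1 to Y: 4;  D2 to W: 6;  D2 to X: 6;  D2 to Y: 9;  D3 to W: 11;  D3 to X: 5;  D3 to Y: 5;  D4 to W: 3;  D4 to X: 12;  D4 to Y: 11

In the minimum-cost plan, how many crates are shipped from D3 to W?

Optimal shipments:
  D1–Y: 44 crates
  D2–X: 33 crates
  D3–Y: 53 crates
  D4–W: 86 crates
  D4–Y: 4 crates
Total cost = 941.
The route D3→W is not used.

0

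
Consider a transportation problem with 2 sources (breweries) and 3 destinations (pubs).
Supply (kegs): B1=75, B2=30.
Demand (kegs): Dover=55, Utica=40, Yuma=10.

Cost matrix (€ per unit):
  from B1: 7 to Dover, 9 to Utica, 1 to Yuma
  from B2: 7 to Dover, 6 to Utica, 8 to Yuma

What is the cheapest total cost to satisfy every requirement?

One minimum-cost allocation:
  B1→Dover: 55 × €7 = €385
  B1→Utica: 10 × €9 = €90
  B1→Yuma: 10 × €1 = €10
  B2→Utica: 30 × €6 = €180
Total = 385 + 90 + 10 + 180 = €665.

665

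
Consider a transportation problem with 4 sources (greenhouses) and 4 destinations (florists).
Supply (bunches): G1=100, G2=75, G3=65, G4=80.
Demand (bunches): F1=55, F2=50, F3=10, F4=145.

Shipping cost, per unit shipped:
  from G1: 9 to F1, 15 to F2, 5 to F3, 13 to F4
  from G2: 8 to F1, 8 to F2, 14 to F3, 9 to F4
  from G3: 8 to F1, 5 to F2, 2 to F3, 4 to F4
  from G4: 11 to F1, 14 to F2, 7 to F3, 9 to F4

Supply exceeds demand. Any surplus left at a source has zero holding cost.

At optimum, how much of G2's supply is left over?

0

An optimal plan:
  G1→F1: 30 × 9 = 270
  G1→F3: 10 × 5 = 50
  G2→F1: 25 × 8 = 200
  G2→F2: 50 × 8 = 400
  G3→F4: 65 × 4 = 260
  G4→F4: 80 × 9 = 720
Total cost = 1900.
G2 ships 75 of its 75, leaving 0.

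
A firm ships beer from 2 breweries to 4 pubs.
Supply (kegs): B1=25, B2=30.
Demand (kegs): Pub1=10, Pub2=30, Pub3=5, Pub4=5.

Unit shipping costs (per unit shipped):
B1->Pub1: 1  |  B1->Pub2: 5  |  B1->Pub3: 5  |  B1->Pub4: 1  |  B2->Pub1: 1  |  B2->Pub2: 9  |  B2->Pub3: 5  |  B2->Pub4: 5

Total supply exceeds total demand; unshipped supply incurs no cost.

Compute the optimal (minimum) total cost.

230

Optimal allocation:
  B1→Pub2: 20 × 5 = 100
  B1→Pub4: 5 × 1 = 5
  B2→Pub1: 10 × 1 = 10
  B2→Pub2: 10 × 9 = 90
  B2→Pub3: 5 × 5 = 25
Total = 100 + 5 + 10 + 90 + 25 = 230.
(Supply check: B1 ships 25; B2 ships 25.)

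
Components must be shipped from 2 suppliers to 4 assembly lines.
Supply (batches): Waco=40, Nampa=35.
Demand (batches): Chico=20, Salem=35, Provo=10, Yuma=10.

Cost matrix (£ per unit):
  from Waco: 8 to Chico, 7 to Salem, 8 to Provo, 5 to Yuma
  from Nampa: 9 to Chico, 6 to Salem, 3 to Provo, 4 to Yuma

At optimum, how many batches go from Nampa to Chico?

0

The minimum-cost plan:
  Waco->Chico: 20 × £8 = £160
  Waco->Salem: 20 × £7 = £140
  Nampa->Salem: 15 × £6 = £90
  Nampa->Provo: 10 × £3 = £30
  Nampa->Yuma: 10 × £4 = £40
Total cost = £460.
The route Nampa→Chico is not used.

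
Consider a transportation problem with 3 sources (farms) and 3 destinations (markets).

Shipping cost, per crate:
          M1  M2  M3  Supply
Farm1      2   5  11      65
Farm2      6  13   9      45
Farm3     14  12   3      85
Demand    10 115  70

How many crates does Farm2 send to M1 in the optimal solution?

10

The minimum-cost plan:
  Farm1 to M2: 65 × 5 = 325
  Farm2 to M1: 10 × 6 = 60
  Farm2 to M2: 35 × 13 = 455
  Farm3 to M2: 15 × 12 = 180
  Farm3 to M3: 70 × 3 = 210
Total cost = 1230.
So Farm2→M1 carries 10 crates.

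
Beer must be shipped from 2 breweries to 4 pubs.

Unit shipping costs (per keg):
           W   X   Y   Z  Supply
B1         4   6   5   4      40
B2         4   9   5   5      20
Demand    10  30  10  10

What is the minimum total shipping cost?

310

An optimal shipping plan:
  B1 to X: 30 × 6 = 180
  B1 to Z: 10 × 4 = 40
  B2 to W: 10 × 4 = 40
  B2 to Y: 10 × 5 = 50
Total = 180 + 40 + 40 + 50 = 310.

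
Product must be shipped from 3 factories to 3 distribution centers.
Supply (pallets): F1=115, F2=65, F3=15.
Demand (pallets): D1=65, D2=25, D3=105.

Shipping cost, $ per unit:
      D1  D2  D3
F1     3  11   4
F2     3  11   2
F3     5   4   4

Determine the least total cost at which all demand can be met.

An optimal shipping plan:
  F1 to D1: 65 pallets
  F1 to D2: 10 pallets
  F1 to D3: 40 pallets
  F2 to D3: 65 pallets
  F3 to D2: 15 pallets
Total cost = $655.

655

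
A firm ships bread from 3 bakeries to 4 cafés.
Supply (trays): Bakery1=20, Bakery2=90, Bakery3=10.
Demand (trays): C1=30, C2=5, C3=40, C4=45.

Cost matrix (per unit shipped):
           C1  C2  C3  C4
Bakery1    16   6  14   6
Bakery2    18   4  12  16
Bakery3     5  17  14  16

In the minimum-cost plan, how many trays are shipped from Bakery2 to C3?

40

Solving gives:
  Bakery1–C4: 20 trays
  Bakery2–C1: 20 trays
  Bakery2–C2: 5 trays
  Bakery2–C3: 40 trays
  Bakery2–C4: 25 trays
  Bakery3–C1: 10 trays
Total cost = 1430.
So Bakery2→C3 carries 40 trays.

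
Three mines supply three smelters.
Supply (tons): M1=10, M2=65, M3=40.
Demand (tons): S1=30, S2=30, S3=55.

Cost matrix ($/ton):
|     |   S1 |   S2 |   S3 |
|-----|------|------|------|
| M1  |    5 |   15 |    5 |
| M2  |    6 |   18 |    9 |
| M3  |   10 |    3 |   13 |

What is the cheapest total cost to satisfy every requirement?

One minimum-cost allocation:
  M1->S3: 10 × $5 = $50
  M2->S1: 20 × $6 = $120
  M2->S3: 45 × $9 = $405
  M3->S1: 10 × $10 = $100
  M3->S2: 30 × $3 = $90
Total = 50 + 120 + 405 + 100 + 90 = $765.
(Supply check: M1 ships 10; M2 ships 65; M3 ships 40.)

765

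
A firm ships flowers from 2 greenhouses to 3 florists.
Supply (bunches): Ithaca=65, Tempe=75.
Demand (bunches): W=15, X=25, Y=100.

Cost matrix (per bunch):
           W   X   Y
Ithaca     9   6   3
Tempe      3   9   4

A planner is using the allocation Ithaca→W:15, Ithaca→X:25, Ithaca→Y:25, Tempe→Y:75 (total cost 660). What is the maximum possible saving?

105

Current plan cost = 15·9 + 25·6 + 25·3 + 75·4 = 660.
Optimal plan:
  Ithaca–X: 25 × 6 = 150
  Ithaca–Y: 40 × 3 = 120
  Tempe–W: 15 × 3 = 45
  Tempe–Y: 60 × 4 = 240
Optimal cost = 555.
Saving = 660 − 555 = 105.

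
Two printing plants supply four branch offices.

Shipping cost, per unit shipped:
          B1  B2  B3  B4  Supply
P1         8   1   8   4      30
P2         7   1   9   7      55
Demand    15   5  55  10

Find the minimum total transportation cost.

One minimum-cost allocation:
  P1->B3: 20 boxes
  P1->B4: 10 boxes
  P2->B1: 15 boxes
  P2->B2: 5 boxes
  P2->B3: 35 boxes
Total cost = 625.
(Supply check: P1 ships 30; P2 ships 55.)

625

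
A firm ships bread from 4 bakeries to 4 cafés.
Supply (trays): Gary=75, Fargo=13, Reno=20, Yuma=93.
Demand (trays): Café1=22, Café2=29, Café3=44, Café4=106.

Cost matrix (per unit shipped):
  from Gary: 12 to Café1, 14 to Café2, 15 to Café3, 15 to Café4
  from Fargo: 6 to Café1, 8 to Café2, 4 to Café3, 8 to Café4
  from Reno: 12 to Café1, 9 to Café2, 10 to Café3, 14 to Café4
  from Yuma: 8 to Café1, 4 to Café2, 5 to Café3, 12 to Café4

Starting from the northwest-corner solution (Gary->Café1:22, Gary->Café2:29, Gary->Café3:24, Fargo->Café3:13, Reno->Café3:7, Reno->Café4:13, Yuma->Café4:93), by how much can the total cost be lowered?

Current plan cost = 22·12 + 29·14 + 24·15 + 13·4 + 7·10 + 13·14 + 93·12 = 2450.
Optimal plan:
  Gary→Café1: 2 × 12 = 24
  Gary→Café4: 73 × 15 = 1095
  Fargo→Café4: 13 × 8 = 104
  Reno→Café4: 20 × 14 = 280
  Yuma→Café1: 20 × 8 = 160
  Yuma→Café2: 29 × 4 = 116
  Yuma→Café3: 44 × 5 = 220
Optimal cost = 1999.
Saving = 2450 − 1999 = 451.

451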